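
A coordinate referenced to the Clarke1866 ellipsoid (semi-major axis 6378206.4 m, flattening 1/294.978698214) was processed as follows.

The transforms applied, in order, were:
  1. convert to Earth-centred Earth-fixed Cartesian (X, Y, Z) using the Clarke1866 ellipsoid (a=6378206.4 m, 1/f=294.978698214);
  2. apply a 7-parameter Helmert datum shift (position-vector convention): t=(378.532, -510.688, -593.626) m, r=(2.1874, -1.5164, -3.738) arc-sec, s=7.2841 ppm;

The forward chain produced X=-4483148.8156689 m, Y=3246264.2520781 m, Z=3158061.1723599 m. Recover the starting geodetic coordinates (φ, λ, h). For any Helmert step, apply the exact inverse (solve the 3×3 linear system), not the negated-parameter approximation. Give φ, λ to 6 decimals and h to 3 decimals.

start: X=-4483148.8157, Y=3246264.2521, Z=3158061.1724 m
→ Helmert⁻¹: X=-4483530.3059, Y=3246703.5351, Z=3158630.3215
→ geod (Bowring, a=6378206.400): φ=29.87688700°, λ=144.09020000°, h=512.7970 m

φ=29.876887°, λ=144.090200°, h=512.797 m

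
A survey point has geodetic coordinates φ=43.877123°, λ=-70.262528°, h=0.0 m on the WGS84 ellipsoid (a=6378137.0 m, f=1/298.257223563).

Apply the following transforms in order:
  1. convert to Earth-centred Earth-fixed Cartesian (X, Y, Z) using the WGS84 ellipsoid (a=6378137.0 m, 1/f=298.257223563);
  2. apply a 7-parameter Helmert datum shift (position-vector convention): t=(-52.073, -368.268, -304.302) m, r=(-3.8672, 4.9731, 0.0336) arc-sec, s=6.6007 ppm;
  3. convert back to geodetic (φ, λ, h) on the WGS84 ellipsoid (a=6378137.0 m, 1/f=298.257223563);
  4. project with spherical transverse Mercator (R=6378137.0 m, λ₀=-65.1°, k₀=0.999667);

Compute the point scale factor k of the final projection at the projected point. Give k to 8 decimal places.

start: φ=43.877123°, λ=-70.262528°, h=0.000 m
→ ECEF (a=6378137.000, f=1/298.257223563): X=1555141.8822, Y=-4334408.6175, Z=4398260.3099
→ Helmert 7p (PV): X=1555206.8242, Y=-4334722.7800, Z=4398028.8095
→ geod (Bowring, a=6378137.000): φ=43.87363972°, λ=-70.26308748°, h=68.5174 m
→ into tm (λ₀=-65.1°): φ=43.87363972°, λ−λ₀=-5.16308748°
scale k = 1.00177714

1.00177714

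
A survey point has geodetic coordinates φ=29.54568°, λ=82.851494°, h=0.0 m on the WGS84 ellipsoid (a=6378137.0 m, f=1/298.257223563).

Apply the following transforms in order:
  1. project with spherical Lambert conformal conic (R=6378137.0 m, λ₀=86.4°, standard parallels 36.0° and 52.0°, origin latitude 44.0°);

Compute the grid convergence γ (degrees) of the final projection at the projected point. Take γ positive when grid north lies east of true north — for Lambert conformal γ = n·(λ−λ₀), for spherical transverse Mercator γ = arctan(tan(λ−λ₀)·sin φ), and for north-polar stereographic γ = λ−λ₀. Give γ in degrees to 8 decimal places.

start: φ=29.545680°, λ=82.851494°, h=0.000 m
→ into lcc (λ₀=86.4°): φ=29.54568000°, λ−λ₀=-3.54850600°
convergence γ = -2.47310911°

-2.47310911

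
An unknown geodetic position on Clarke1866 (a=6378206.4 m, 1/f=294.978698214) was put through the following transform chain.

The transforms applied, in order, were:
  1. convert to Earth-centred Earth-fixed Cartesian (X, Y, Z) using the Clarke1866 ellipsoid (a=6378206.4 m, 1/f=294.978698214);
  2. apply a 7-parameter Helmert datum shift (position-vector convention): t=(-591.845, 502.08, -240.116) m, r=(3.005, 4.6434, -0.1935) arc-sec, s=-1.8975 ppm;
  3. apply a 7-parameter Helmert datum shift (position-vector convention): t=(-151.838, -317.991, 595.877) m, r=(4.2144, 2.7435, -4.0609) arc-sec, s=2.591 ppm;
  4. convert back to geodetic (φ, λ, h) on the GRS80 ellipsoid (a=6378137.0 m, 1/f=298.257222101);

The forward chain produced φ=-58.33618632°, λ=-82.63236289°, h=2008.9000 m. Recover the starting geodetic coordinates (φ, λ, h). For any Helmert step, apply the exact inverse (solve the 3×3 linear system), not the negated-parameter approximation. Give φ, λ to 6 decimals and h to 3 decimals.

start: φ=-58.336186°, λ=-82.632363°, h=2008.900 m
→ ECEF (a=6378137.000, f=1/298.257222101): X=430525.4991, Y=-3329586.3405, Z=-5407196.9422
→ Helmert⁻¹: X=430813.6962, Y=-3329361.7318, Z=-5407705.0520
→ Helmert⁻¹: X=431531.2146, Y=-3329948.5041, Z=-5407416.9693
→ geod (Bowring, a=6378206.400): φ=-58.33540400°, λ=-82.61613600°, h=2555.2830 m

φ=-58.335404°, λ=-82.616136°, h=2555.283 m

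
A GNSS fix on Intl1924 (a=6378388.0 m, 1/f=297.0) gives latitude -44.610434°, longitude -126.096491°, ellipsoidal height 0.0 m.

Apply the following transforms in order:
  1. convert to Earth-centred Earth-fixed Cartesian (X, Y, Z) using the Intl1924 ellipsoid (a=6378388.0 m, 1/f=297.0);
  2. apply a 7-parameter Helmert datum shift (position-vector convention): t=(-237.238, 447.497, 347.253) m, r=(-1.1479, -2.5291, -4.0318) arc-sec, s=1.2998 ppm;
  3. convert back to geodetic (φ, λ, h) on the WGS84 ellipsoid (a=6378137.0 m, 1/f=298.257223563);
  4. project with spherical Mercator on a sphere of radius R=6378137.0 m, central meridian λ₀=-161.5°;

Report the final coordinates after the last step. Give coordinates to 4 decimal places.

start: φ=-44.610434°, λ=-126.096491°, h=0.000 m
→ ECEF (a=6378388.000, f=1/297.0): X=-2679622.1584, Y=-3675151.9667, Z=-4456712.3826
→ Helmert 7p (PV): X=-2679880.0709, Y=-3674681.6712, Z=-4456383.3255
→ geod (Bowring, a=6378137.000): φ=-44.60894496°, λ=-126.10260689°, h=-187.4141 m
→ merc (R=6378137.0, λ₀=-161.5°): E=3940419.7765, N=-5560166.5398

E=3940419.7765 m, N=-5560166.5398 m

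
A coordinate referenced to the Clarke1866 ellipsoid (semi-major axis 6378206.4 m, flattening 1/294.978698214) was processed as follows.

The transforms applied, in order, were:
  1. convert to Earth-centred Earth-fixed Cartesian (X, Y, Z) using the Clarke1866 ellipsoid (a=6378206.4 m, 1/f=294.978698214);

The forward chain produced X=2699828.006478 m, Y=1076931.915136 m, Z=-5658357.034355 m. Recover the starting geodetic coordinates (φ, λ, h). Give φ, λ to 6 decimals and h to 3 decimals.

start: X=2699828.0065, Y=1076931.9151, Z=-5658357.0344 m
→ geod (Bowring, a=6378206.400): φ=-62.96833200°, λ=21.74651700°, h=197.8000 m

φ=-62.968332°, λ=21.746517°, h=197.800 m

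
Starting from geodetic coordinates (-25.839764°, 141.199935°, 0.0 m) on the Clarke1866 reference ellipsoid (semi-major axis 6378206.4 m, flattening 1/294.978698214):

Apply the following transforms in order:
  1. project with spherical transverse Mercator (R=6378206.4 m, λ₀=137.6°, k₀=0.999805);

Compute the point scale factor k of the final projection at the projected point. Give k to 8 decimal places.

1.00140530

start: φ=-25.839764°, λ=141.199935°, h=0.000 m
→ into tm (λ₀=137.6°): φ=-25.83976400°, λ−λ₀=3.59993500°
scale k = 1.00140530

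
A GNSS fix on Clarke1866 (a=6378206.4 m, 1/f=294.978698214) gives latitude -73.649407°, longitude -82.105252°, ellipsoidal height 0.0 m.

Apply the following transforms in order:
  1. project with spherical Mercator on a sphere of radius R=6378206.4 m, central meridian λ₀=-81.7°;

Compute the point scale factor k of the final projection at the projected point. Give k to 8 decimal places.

3.55221967

start: φ=-73.649407°, λ=-82.105252°, h=0.000 m
→ into merc (λ₀=-81.7°): φ=-73.64940700°, λ−λ₀=-0.40525200°
scale k = 3.55221967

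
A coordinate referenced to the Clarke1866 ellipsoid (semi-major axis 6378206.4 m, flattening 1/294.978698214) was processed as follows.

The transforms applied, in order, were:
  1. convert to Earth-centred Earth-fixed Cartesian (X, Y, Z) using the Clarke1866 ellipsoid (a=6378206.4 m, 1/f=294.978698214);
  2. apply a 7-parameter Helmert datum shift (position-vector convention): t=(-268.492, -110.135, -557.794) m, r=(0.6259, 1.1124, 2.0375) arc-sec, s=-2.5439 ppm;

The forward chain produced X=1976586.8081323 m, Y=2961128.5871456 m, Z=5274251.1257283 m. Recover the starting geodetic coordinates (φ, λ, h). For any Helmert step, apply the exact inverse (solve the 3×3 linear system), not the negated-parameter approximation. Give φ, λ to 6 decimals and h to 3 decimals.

φ=56.161127°, λ=56.273790°, h=688.431 m

start: X=1976586.8081, Y=2961128.5871, Z=5274251.1257 m
→ Helmert⁻¹: X=1976861.1330, Y=2961242.7339, Z=5274824.0140
→ geod (Bowring, a=6378206.400): φ=56.16112700°, λ=56.27379000°, h=688.4310 m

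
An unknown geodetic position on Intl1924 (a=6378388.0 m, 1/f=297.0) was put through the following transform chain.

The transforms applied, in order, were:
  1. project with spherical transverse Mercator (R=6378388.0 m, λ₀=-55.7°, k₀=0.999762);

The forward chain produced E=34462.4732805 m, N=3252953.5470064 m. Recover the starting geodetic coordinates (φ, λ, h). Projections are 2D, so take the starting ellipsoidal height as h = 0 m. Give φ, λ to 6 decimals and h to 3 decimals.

start: E=34462.4733, N=3252953.5470 m
→ tm⁻¹: φ=29.22711700°, λ=-55.34518700°

φ=29.227117°, λ=-55.345187°, h=0.000 m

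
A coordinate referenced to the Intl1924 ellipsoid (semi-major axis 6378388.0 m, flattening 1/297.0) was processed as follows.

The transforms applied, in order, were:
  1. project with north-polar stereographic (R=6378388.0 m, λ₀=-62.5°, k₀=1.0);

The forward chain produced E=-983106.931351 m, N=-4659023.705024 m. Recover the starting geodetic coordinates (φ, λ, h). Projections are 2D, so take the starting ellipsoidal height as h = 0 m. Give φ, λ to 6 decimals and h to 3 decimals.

φ=49.062633°, λ=-74.415267°, h=0.000 m

start: E=-983106.9314, N=-4659023.7050 m
→ stereo⁻¹: φ=49.06263300°, λ=-74.41526700°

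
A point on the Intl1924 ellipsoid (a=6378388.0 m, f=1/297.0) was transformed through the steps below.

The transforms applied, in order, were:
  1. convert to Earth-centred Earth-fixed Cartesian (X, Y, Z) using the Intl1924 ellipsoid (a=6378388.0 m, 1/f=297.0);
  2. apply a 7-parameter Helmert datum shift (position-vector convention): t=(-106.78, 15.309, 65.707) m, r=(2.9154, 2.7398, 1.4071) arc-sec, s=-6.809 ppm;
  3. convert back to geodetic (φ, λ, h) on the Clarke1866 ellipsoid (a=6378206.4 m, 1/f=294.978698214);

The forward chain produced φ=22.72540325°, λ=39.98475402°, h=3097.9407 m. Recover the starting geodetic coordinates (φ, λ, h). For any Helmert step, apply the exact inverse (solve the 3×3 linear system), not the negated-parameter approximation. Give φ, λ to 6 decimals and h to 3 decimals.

φ=22.723727°, λ=39.984043°, h=2978.990 m

start: φ=22.725403°, λ=39.984754°, h=3097.941 m
→ ECEF (a=6378206.400, f=1/294.978698214): X=4512148.9891, Y=3784096.9966, Z=2449752.8447
→ Helmert⁻¹: X=4512279.7684, Y=3784111.2965, Z=2449710.2684
→ geod (Bowring, a=6378388.000): φ=22.72372700°, λ=39.98404300°, h=2978.9900 m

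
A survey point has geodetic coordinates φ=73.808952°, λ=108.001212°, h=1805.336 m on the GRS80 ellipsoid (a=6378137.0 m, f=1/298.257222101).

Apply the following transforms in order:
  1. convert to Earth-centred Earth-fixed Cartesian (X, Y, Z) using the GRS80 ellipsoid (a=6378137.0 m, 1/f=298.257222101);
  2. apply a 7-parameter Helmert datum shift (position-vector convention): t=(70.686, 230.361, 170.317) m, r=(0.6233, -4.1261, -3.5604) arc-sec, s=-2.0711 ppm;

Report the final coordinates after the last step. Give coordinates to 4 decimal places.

X=-551499.4357 m, Y=1697371.8778 m, Z=6104912.8080 m

start: φ=73.808952°, λ=108.001212°, h=1805.336 m
→ ECEF (a=6378137.000, f=1/298.257222101): X=-551478.4402, Y=1697153.9602, Z=6104761.0378
→ Helmert 7p (PV): X=-551499.4357, Y=1697371.8778, Z=6104912.8080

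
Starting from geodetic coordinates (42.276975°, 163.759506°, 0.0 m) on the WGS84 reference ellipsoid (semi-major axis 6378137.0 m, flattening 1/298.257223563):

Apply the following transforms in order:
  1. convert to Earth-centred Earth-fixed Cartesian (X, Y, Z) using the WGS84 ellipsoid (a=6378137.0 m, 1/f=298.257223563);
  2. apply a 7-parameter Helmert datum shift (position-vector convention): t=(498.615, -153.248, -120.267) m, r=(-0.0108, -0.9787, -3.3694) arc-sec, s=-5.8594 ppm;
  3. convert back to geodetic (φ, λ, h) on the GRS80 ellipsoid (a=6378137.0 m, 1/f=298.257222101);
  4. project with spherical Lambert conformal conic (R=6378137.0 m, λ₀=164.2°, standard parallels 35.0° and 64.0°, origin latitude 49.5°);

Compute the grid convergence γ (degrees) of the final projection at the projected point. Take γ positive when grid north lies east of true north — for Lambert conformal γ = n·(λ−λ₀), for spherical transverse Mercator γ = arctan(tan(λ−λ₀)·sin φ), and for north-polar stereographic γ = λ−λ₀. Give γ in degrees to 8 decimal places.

-0.33931098

start: φ=42.276975°, λ=163.759506°, h=0.000 m
→ ECEF (a=6378137.000, f=1/298.257223563): X=-4537758.4887, Y=1321819.1985, Z=4268417.0387
→ Helmert 7p (PV): X=-4537231.9459, Y=1321732.5542, Z=4268250.1612
→ geod (Bowring, a=6378137.000): φ=42.27907194°, λ=163.75872920°, h=-504.2293 m
→ into lcc (λ₀=164.2°): φ=42.27907194°, λ−λ₀=-0.44127080°
convergence γ = -0.33931098°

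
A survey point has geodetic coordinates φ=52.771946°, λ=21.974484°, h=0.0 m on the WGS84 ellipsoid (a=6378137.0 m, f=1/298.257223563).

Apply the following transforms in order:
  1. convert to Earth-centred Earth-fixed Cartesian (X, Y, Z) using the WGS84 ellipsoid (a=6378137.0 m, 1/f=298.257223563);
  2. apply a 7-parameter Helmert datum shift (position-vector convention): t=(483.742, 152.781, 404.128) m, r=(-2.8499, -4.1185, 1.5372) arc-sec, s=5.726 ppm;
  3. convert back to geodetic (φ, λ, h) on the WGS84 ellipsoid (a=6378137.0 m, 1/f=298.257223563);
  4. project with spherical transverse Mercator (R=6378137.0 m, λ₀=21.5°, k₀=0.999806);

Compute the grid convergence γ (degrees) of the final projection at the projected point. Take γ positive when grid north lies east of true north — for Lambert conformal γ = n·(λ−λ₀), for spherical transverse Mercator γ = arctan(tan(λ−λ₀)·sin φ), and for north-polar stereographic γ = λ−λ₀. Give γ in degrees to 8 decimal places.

0.37888569

start: φ=52.771946°, λ=21.974484°, h=0.000 m
→ ECEF (a=6378137.000, f=1/298.257223563): X=3585988.3906, Y=1446976.0256, Z=5055229.8704
→ Helmert 7p (PV): X=3586380.9436, Y=1447233.6639, Z=5055714.5541
→ geod (Bowring, a=6378137.000): φ=52.77128656°, λ=21.97584744°, h=664.4843 m
→ into tm (λ₀=21.5°): φ=52.77128656°, λ−λ₀=0.47584744°
convergence γ = 0.37888569°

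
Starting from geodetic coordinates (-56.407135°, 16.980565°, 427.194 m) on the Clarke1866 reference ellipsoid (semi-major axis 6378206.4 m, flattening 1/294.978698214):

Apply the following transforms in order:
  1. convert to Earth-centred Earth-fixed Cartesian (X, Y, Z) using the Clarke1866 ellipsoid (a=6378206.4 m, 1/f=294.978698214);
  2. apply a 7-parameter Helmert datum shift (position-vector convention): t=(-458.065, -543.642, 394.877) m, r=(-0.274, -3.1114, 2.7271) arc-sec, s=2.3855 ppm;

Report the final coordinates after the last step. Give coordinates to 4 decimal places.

start: φ=-56.407135°, λ=16.980565°, h=427.194 m
→ ECEF (a=6378206.400, f=1/294.978698214): X=3383313.7900, Y=1033128.0536, Z=-5289812.9884
→ Helmert 7p (PV): X=3382929.9309, Y=1032624.5813, Z=-5289381.0670

X=3382929.9309 m, Y=1032624.5813 m, Z=-5289381.0670 m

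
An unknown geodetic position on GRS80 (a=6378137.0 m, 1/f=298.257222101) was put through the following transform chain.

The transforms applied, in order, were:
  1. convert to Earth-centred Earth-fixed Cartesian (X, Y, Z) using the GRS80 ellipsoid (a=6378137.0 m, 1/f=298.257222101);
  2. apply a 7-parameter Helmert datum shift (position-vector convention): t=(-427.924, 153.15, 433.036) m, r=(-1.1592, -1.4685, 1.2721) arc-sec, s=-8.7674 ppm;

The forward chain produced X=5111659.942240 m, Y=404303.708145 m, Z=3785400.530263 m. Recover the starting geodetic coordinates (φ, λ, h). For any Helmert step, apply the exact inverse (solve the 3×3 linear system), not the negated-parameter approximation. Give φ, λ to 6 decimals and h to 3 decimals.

φ=36.614351°, λ=4.519664°, h=3083.430 m

start: X=5111659.9422, Y=404303.7081, Z=3785400.5303 m
→ Helmert⁻¹: X=5112162.1256, Y=404101.3019, Z=3784966.5539
→ geod (Bowring, a=6378137.000): φ=36.61435100°, λ=4.51966400°, h=3083.4300 m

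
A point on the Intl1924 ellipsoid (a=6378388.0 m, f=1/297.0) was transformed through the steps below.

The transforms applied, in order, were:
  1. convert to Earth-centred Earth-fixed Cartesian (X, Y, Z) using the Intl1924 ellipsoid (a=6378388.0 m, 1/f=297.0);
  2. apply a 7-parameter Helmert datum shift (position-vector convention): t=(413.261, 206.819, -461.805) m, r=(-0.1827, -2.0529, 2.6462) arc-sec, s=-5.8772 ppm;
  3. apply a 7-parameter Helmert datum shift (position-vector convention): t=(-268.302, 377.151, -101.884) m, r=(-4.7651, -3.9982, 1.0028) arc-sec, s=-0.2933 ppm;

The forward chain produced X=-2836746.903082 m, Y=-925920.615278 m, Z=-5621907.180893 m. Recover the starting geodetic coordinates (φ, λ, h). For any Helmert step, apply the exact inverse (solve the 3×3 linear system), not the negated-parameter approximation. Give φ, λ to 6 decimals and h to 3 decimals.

φ=-62.194834°, λ=-161.917863°, h=2845.554 m

start: X=-2836746.9031, Y=-925920.6153, Z=-5621907.1809 m
→ Helmert⁻¹: X=-2836592.9072, Y=-926154.3739, Z=-5621773.3576
→ Helmert⁻¹: X=-2837090.6734, Y=-926325.2608, Z=-5621317.1741
→ geod (Bowring, a=6378388.000): φ=-62.19483400°, λ=-161.91786300°, h=2845.5540 m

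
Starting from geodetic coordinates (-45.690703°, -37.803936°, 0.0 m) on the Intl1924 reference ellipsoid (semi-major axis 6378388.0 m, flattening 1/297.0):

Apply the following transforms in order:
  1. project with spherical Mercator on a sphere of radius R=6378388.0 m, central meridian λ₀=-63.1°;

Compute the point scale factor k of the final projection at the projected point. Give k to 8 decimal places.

start: φ=-45.690703°, λ=-37.803936°, h=0.000 m
→ into merc (λ₀=-63.1°): φ=-45.69070300°, λ−λ₀=25.29606400°
scale k = 1.43157486

1.43157486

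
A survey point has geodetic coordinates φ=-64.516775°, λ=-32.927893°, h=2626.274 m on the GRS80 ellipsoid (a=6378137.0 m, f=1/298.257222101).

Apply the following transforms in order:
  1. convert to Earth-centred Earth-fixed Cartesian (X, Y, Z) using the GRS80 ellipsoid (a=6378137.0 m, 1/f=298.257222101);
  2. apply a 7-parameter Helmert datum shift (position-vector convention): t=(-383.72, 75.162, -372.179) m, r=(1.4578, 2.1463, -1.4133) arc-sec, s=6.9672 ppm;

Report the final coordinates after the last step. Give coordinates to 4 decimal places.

X=2310155.6017 m, Y=-1496296.4360 m, Z=-5737553.5104 m

start: φ=-64.516775°, λ=-32.927893°, h=2626.274 m
→ ECEF (a=6378137.000, f=1/298.257222101): X=2310593.1746, Y=-1496385.8883, Z=-5737106.7407
→ Helmert 7p (PV): X=2310155.6017, Y=-1496296.4360, Z=-5737553.5104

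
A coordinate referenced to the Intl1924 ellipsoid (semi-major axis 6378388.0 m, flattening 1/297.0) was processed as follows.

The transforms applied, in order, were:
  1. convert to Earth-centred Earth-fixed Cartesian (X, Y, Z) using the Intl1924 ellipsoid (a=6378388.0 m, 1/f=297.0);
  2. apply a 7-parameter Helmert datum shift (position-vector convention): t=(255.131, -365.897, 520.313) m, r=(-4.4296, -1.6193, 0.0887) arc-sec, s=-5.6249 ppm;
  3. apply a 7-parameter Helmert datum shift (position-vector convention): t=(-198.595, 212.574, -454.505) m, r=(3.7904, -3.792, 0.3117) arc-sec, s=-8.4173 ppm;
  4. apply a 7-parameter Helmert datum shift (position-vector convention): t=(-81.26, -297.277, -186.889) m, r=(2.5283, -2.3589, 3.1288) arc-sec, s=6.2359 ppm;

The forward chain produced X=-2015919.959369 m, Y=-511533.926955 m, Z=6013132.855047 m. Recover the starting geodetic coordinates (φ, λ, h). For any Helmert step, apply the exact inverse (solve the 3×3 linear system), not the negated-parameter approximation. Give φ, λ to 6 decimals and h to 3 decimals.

φ=71.043359°, λ=-165.774652°, h=3578.697 m

start: X=-2015919.9594, Y=-511533.9270, Z=6013132.8550 m
→ Helmert⁻¹: X=-2015765.1123, Y=-511129.1767, Z=6013311.5638
→ Helmert⁻¹: X=-2015473.6959, Y=-511232.4961, Z=6013863.1363
→ Helmert⁻¹: X=-2015693.1764, Y=-510997.7451, Z=6013381.4985
→ geod (Bowring, a=6378388.000): φ=71.04335900°, λ=-165.77465200°, h=3578.6970 m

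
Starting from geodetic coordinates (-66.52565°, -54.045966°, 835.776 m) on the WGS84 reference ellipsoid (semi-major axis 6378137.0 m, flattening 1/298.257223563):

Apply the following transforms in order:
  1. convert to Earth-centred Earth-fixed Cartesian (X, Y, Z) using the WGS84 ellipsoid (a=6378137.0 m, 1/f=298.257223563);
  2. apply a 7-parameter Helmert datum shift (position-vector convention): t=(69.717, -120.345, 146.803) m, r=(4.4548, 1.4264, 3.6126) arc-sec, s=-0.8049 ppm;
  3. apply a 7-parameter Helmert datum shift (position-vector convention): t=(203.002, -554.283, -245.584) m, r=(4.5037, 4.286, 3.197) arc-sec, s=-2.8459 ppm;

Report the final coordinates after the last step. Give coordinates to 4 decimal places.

X=1496299.5101 m, Y=-2063082.7105 m, Z=-5828517.9509 m

start: φ=-66.525650°, λ=-54.045966°, h=835.776 m
→ ECEF (a=6378137.000, f=1/298.257223563): X=1496125.5653, Y=-2062718.1396, Z=-5828309.4248
→ Helmert 7p (PV): X=1496189.9004, Y=-2062684.7439, Z=-5828212.8263
→ Helmert 7p (PV): X=1496299.5101, Y=-2063082.7105, Z=-5828517.9509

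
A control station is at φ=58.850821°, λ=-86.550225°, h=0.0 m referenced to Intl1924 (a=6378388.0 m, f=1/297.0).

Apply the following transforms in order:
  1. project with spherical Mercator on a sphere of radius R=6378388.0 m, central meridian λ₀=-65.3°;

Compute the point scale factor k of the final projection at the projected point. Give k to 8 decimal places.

start: φ=58.850821°, λ=-86.550225°, h=0.000 m
→ into merc (λ₀=-65.3°): φ=58.85082100°, λ−λ₀=-21.25022500°
scale k = 1.93323345

1.93323345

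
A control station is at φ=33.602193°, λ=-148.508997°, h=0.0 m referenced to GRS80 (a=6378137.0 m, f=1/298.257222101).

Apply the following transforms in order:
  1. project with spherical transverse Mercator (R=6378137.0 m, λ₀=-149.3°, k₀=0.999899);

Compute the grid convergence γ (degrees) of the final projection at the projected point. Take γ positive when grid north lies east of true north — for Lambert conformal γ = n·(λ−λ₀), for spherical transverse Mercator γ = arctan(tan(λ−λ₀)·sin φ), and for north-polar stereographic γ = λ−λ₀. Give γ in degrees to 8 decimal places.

start: φ=33.602193°, λ=-148.508997°, h=0.000 m
→ into tm (λ₀=-149.3°): φ=33.60219300°, λ−λ₀=0.79100300°
convergence γ = 0.43777889°

0.43777889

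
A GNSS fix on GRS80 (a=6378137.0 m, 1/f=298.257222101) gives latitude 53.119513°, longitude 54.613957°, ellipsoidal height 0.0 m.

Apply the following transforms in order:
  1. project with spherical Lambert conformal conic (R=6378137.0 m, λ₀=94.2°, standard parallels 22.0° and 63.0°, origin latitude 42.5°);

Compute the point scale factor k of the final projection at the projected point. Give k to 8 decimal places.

0.94929615

start: φ=53.119513°, λ=54.613957°, h=0.000 m
→ into lcc (λ₀=94.2°): φ=53.11951300°, λ−λ₀=-39.58604300°
scale k = 0.94929615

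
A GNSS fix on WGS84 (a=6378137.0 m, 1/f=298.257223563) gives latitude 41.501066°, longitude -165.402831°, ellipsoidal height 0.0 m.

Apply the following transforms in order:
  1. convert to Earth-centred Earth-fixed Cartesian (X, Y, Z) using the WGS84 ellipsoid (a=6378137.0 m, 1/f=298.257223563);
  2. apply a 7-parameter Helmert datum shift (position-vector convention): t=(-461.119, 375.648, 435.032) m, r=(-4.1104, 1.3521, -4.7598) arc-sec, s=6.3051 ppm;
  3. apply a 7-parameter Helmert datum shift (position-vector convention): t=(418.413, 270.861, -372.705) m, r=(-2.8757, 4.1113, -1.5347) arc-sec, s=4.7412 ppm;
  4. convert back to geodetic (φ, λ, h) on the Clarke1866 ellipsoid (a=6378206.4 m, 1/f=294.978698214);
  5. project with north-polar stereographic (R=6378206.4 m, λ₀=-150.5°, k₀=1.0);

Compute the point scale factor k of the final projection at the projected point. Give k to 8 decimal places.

1.20286114

start: φ=41.501066°, λ=-165.402831°, h=0.000 m
→ ECEF (a=6378137.000, f=1/298.257223563): X=-4629483.1090, Y=-1205645.7643, Z=4204260.9293
→ Helmert 7p (PV): X=-4629973.6794, Y=-1205087.1046, Z=4204776.8428
→ Helmert 7p (PV): X=-4629502.3738, Y=-1204728.8855, Z=4204533.1604
→ geod (Bowring, a=6378206.400): φ=41.50629400°, λ=-165.41351643°, h=56.2466 m
→ into stereo (λ₀=-150.5°): φ=41.50629400°, λ−λ₀=-14.91351643°
scale k = 1.20286114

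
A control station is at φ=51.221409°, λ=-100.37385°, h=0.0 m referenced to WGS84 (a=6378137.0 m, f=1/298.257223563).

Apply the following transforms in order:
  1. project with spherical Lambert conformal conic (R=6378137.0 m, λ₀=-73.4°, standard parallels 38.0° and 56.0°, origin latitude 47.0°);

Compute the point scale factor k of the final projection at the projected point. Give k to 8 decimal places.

0.99007941

start: φ=51.221409°, λ=-100.373850°, h=0.000 m
→ into lcc (λ₀=-73.4°): φ=51.22140900°, λ−λ₀=-26.97385000°
scale k = 0.99007941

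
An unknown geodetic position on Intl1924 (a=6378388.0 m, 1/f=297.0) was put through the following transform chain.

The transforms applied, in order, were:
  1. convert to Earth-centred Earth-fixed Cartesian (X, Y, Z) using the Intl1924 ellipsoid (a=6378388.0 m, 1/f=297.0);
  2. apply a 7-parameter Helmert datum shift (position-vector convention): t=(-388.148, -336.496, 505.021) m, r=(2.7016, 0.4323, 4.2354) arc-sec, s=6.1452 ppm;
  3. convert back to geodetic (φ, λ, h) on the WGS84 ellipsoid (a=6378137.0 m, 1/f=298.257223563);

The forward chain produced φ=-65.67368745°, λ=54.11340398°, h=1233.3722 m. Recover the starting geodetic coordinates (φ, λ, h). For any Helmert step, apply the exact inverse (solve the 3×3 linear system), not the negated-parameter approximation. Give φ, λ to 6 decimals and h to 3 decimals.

φ=-65.672619°, λ=54.108499°, h=1685.459 m

start: φ=-65.673687°, λ=54.113404°, h=1233.372 m
→ ECEF (a=6378137.000, f=1/298.257223563): X=1544711.8931, Y=2134987.1471, Z=-5790177.5356
→ Helmert⁻¹: X=1545146.5264, Y=2135202.9488, Z=-5790671.6998
→ geod (Bowring, a=6378388.000): φ=-65.67261900°, λ=54.10849900°, h=1685.4590 m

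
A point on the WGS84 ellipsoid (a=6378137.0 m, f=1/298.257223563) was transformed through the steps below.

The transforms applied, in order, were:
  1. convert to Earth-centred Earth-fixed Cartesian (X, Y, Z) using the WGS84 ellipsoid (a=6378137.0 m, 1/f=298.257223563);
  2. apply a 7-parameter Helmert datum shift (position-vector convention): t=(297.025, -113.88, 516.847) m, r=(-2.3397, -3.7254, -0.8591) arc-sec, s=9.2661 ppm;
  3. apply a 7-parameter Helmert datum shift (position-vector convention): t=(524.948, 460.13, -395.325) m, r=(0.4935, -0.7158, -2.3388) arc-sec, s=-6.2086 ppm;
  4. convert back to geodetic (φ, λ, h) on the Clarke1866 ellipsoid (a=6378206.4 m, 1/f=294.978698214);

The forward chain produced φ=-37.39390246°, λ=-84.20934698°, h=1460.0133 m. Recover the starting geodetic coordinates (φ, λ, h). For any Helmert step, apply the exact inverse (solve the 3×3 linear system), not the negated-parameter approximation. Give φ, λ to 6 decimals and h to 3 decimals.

start: φ=-37.393902°, λ=-84.209347°, h=1460.013 m
→ ECEF (a=6378206.400, f=1/294.978698214): X=512021.8219, Y=-5048953.2607, Z=-3852908.8515
→ Helmert⁻¹: X=511543.9350, Y=-5049448.1578, Z=-3852527.1395
→ Helmert⁻¹: X=511193.6117, Y=-5049241.6553, Z=-3853074.7915
→ geod (Bowring, a=6378137.000): φ=-37.39191100°, λ=-84.21897800°, h=1704.2580 m

φ=-37.391911°, λ=-84.218978°, h=1704.258 m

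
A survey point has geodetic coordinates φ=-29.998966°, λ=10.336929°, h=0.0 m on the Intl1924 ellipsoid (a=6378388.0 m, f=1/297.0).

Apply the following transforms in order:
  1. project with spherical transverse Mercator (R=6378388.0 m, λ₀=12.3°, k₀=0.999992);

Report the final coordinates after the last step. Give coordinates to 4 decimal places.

start: φ=-29.998966°, λ=10.336929°, h=0.000 m
→ tm (R=6378388.0, λ₀=12.3°): E=-189277.2745, N=-3341195.9243

E=-189277.2745 m, N=-3341195.9243 m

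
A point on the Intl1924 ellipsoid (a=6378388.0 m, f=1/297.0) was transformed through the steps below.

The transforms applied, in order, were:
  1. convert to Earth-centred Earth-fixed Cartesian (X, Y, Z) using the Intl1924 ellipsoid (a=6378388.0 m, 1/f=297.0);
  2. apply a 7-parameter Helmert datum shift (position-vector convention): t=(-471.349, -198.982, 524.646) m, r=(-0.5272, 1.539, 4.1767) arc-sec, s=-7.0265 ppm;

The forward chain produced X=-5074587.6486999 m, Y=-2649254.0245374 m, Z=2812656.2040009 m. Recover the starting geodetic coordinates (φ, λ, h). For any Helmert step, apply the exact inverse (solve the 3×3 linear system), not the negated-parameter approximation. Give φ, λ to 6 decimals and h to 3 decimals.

start: X=-5074587.6487, Y=-2649254.0245, Z=2812656.2040 m
→ Helmert⁻¹: X=-5074226.5749, Y=-2648978.0947, Z=2812106.6867
→ geod (Bowring, a=6378388.000): φ=26.31707600°, λ=-152.43338400°, h=3327.9540 m

φ=26.317076°, λ=-152.433384°, h=3327.954 m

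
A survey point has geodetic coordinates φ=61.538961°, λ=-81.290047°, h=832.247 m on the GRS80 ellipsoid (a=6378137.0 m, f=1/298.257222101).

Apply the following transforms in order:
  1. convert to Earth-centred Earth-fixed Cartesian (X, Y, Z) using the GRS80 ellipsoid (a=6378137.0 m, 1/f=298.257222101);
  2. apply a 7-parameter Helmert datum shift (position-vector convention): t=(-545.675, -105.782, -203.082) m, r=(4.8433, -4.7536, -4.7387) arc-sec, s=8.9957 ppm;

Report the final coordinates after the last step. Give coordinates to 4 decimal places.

X=460806.0650 m, Y=-3012987.8139 m, Z=5584730.7030 m

start: φ=61.538961°, λ=-81.290047°, h=832.247 m
→ ECEF (a=6378137.000, f=1/298.257222101): X=461545.5147, Y=-3012713.1857, Z=5584943.6497
→ Helmert 7p (PV): X=460806.0650, Y=-3012987.8139, Z=5584730.7030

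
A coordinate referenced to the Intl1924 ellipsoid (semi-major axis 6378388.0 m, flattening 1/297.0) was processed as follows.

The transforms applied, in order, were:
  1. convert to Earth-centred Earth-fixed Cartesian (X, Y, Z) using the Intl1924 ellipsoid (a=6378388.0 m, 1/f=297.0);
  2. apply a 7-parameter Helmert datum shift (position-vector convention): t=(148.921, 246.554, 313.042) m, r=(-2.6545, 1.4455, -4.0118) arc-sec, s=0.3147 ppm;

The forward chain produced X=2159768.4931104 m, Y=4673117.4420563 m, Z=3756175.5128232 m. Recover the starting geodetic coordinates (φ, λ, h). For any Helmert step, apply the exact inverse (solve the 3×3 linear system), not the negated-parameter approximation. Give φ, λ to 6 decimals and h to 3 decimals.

φ=36.299784°, λ=65.196607°, h=1393.685 m

start: X=2159768.4931, Y=4673117.4421, Z=3756175.5128 m
→ Helmert⁻¹: X=2159501.6849, Y=4672863.0827, Z=3755936.5594
→ geod (Bowring, a=6378388.000): φ=36.29978400°, λ=65.19660700°, h=1393.6850 m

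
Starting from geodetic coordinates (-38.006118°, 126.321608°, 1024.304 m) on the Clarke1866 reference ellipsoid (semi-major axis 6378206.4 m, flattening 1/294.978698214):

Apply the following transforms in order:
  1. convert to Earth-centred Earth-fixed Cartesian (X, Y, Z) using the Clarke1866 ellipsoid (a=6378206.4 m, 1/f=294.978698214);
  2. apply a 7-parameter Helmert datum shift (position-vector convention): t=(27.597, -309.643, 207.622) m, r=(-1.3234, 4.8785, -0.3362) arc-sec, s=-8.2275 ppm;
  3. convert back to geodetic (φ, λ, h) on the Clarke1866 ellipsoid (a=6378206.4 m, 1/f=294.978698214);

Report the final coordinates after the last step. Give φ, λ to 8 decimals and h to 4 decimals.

start: φ=-38.006118°, λ=126.321608°, h=1024.304 m
→ ECEF (a=6378206.400, f=1/294.978698214): X=-2981098.7369, Y=4055068.0159, Z=-3906415.3280
→ Helmert 7p (PV): X=-2981132.3958, Y=4054704.8053, Z=-3906131.0759
→ geod (Bowring, a=6378206.400): φ=-38.00561296°, λ=126.32436602°, h=634.4063 m

φ=-38.00561296°, λ=126.32436602°, h=634.4063 m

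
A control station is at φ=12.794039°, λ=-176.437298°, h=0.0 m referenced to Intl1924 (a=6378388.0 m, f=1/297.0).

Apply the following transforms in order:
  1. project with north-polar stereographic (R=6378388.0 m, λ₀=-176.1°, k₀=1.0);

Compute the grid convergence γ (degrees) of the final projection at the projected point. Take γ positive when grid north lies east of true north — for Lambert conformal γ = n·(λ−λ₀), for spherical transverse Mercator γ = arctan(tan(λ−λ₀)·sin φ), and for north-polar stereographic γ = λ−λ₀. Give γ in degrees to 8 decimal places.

-0.33729800

start: φ=12.794039°, λ=-176.437298°, h=0.000 m
→ into stereo (λ₀=-176.1°): φ=12.79403900°, λ−λ₀=-0.33729800°
convergence γ = -0.33729800°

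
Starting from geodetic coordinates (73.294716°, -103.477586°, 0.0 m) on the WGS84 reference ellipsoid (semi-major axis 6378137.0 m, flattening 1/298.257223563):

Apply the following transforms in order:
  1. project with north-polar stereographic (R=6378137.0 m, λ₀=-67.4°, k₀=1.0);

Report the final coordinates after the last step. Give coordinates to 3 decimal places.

start: φ=73.294716°, λ=-103.477586°, h=0.000 m
→ stereo (R=6378137.0, λ₀=-67.4°): E=-1102919.8581, N=-1513724.1700

E=-1102919.858 m, N=-1513724.170 m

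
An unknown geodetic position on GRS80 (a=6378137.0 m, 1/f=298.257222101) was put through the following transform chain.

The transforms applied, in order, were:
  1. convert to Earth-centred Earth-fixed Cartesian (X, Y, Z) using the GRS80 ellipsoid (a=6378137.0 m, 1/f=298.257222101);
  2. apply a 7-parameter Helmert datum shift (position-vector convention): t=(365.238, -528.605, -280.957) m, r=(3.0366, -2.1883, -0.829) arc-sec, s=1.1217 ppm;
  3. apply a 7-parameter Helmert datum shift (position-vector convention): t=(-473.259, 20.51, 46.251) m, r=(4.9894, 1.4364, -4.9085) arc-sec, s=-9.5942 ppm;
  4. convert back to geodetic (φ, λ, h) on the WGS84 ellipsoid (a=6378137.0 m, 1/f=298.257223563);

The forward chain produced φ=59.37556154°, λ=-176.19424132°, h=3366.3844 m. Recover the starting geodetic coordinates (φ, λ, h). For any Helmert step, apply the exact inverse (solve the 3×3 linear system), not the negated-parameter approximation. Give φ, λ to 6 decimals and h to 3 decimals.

start: φ=59.375562°, λ=-176.194241°, h=3366.384 m
→ ECEF (a=6378137.000, f=1/298.257223563): X=-3251688.8631, Y=-216305.2005, Z=5468262.9943
→ Helmert⁻¹: X=-3251279.7307, Y=-216272.8838, Z=5468251.7970
→ Helmert⁻¹: X=-3251582.4375, Y=-215676.5979, Z=5468564.2917
→ geod (Bowring, a=6378137.000): φ=59.37808000°, λ=-176.20514500°, h=3550.3460 m

φ=59.378080°, λ=-176.205145°, h=3550.346 m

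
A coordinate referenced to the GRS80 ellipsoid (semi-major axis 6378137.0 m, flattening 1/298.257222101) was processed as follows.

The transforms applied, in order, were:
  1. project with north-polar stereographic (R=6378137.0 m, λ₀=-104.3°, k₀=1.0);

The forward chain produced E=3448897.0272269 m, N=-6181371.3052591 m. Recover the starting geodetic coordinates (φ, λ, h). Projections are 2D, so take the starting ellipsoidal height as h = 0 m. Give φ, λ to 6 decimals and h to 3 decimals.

start: E=3448897.0272, N=-6181371.3053 m
→ stereo⁻¹: φ=31.94835900°, λ=-75.14066100°

φ=31.948359°, λ=-75.140661°, h=0.000 m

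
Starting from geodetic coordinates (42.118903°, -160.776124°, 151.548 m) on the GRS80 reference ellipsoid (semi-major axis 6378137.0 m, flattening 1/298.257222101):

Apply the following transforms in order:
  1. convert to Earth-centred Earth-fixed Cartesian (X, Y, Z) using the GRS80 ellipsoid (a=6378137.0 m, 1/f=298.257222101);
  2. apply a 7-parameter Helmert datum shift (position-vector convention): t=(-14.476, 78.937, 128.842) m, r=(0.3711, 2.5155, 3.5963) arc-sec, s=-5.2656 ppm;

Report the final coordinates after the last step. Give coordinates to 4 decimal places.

start: φ=42.118903°, λ=-160.776124°, h=151.548 m
→ ECEF (a=6378137.000, f=1/298.257222101): X=-4474054.7617, Y=-1560121.5129, Z=4255511.0741
→ Helmert 7p (PV): X=-4473966.5802, Y=-1560120.0235, Z=4255669.2645

X=-4473966.5802 m, Y=-1560120.0235 m, Z=4255669.2645 m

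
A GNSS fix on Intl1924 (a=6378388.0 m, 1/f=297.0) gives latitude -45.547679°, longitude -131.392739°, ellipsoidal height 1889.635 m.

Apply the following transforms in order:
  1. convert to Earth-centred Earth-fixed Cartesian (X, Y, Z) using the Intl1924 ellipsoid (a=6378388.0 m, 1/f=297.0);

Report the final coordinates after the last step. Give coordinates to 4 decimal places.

start: φ=-45.547679°, λ=-131.392739°, h=1889.635 m
→ ECEF (a=6378388.000, f=1/297.0): X=-2959525.6001, Y=-3357780.5731, Z=-4531612.7479

X=-2959525.6001 m, Y=-3357780.5731 m, Z=-4531612.7479 m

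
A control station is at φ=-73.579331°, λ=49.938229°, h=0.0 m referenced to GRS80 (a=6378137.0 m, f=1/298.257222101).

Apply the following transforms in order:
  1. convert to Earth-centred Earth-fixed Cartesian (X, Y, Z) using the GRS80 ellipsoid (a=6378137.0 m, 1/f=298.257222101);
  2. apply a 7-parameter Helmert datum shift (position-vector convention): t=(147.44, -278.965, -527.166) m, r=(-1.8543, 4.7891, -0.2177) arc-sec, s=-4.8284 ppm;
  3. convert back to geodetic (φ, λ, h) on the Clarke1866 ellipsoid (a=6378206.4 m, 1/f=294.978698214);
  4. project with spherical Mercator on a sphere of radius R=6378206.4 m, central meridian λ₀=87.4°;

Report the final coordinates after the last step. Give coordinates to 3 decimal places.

E=-4171051.004 m, N=-12349798.052 m

start: φ=-73.579331°, λ=49.938229°, h=0.000 m
→ ECEF (a=6378137.000, f=1/298.257222101): X=1164037.5092, Y=1384212.4358, Z=-6095832.1904
→ Helmert 7p (PV): X=1164039.2561, Y=1383870.7581, Z=-6096369.3939
→ geod (Bowring, a=6378206.400): φ=-73.58408825°, λ=49.93121902°, h=591.1547 m
→ merc (R=6378206.4, λ₀=87.4°): E=-4171051.0042, N=-12349798.0520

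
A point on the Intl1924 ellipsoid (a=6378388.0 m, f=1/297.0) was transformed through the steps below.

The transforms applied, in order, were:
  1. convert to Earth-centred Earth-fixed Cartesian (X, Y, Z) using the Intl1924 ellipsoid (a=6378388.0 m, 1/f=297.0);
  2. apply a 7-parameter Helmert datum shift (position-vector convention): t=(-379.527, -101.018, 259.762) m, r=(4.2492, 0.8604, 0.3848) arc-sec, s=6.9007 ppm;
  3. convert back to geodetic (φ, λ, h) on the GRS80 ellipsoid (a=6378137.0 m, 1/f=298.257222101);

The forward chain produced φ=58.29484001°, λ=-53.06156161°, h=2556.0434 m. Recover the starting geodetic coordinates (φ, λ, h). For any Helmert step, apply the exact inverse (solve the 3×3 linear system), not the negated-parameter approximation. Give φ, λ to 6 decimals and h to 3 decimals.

φ=58.294309°, λ=-53.054630°, h=2184.004 m

start: φ=58.294840°, λ=-53.061562°, h=2556.043 m
→ ECEF (a=6378137.000, f=1/298.257222101): X=2020123.2026, Y=-2686795.5242, Z=5405242.7854
→ Helmert⁻¹: X=2020461.2287, Y=-2686568.3885, Z=5405009.4987
→ geod (Bowring, a=6378388.000): φ=58.29430900°, λ=-53.05463000°, h=2184.0040 m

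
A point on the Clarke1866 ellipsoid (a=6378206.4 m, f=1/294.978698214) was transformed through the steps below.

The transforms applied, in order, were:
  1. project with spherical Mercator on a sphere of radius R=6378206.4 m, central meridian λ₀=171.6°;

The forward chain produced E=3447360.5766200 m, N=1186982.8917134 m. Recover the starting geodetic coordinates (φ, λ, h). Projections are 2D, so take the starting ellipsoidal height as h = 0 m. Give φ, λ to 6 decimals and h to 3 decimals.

φ=10.601713°, λ=-157.432170°, h=0.000 m

start: E=3447360.5766, N=1186982.8917 m
→ merc⁻¹: φ=10.60171300°, λ=-157.43217000°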